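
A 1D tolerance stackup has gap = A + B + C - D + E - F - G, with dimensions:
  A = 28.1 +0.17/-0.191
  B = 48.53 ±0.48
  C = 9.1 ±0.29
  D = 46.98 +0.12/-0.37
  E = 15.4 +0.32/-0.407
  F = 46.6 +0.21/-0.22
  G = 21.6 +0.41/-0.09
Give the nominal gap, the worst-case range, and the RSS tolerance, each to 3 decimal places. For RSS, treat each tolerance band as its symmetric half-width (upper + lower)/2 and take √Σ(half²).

Stack each dimension's contribution:
  +A: nom +28.100 → Σnom=28.100; wc +0.170/-0.191 → slack +0.170/-0.191; half-tol=0.180, Σhalf²=0.032580
  +B: nom +48.530 → Σnom=76.630; wc +0.480/-0.480 → slack +0.650/-0.671; half-tol=0.480, Σhalf²=0.262980
  +C: nom +9.100 → Σnom=85.730; wc +0.290/-0.290 → slack +0.940/-0.961; half-tol=0.290, Σhalf²=0.347080
  -D: nom -46.980 → Σnom=38.750; wc +0.370/-0.120 → slack +1.310/-1.081; half-tol=0.245, Σhalf²=0.407105
  +E: nom +15.400 → Σnom=54.150; wc +0.320/-0.407 → slack +1.630/-1.488; half-tol=0.363, Σhalf²=0.539237
  -F: nom -46.600 → Σnom=7.550; wc +0.220/-0.210 → slack +1.850/-1.698; half-tol=0.215, Σhalf²=0.585462
  -G: nom -21.600 → Σnom=-14.050; wc +0.090/-0.410 → slack +1.940/-2.108; half-tol=0.250, Σhalf²=0.647962
Nominal = -14.050. Worst-case = [-14.050 - 2.108, -14.050 + 1.940] = [-16.158, -12.110]. RSS = √0.647962 = 0.805.

nominal=-14.050 wc=[-16.158,-12.110] rss=0.805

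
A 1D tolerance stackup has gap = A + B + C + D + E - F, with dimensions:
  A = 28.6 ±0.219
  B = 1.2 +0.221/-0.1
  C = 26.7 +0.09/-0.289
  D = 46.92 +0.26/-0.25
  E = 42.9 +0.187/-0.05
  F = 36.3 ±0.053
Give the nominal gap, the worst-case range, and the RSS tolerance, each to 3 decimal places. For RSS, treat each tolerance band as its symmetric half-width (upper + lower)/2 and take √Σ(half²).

nominal=110.020 wc=[109.059,111.050] rss=0.438

Stack each dimension's contribution:
  +A: nom +28.600 → Σnom=28.600; wc +0.219/-0.219 → slack +0.219/-0.219; half-tol=0.219, Σhalf²=0.047961
  +B: nom +1.200 → Σnom=29.800; wc +0.221/-0.100 → slack +0.440/-0.319; half-tol=0.161, Σhalf²=0.073721
  +C: nom +26.700 → Σnom=56.500; wc +0.090/-0.289 → slack +0.530/-0.608; half-tol=0.190, Σhalf²=0.109631
  +D: nom +46.920 → Σnom=103.420; wc +0.260/-0.250 → slack +0.790/-0.858; half-tol=0.255, Σhalf²=0.174656
  +E: nom +42.900 → Σnom=146.320; wc +0.187/-0.050 → slack +0.977/-0.908; half-tol=0.118, Σhalf²=0.188699
  -F: nom -36.300 → Σnom=110.020; wc +0.053/-0.053 → slack +1.030/-0.961; half-tol=0.053, Σhalf²=0.191508
Nominal = 110.020. Worst-case = [110.020 - 0.961, 110.020 + 1.030] = [109.059, 111.050]. RSS = √0.191508 = 0.438.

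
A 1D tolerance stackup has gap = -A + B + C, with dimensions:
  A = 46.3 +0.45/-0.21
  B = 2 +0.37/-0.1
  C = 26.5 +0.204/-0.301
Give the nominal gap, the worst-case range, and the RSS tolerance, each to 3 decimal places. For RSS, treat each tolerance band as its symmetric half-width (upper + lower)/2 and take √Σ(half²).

Stack each dimension's contribution:
  -A: nom -46.300 → Σnom=-46.300; wc +0.210/-0.450 → slack +0.210/-0.450; half-tol=0.330, Σhalf²=0.108900
  +B: nom +2.000 → Σnom=-44.300; wc +0.370/-0.100 → slack +0.580/-0.550; half-tol=0.235, Σhalf²=0.164125
  +C: nom +26.500 → Σnom=-17.800; wc +0.204/-0.301 → slack +0.784/-0.851; half-tol=0.253, Σhalf²=0.227881
Nominal = -17.800. Worst-case = [-17.800 - 0.851, -17.800 + 0.784] = [-18.651, -17.016]. RSS = √0.227881 = 0.477.

nominal=-17.800 wc=[-18.651,-17.016] rss=0.477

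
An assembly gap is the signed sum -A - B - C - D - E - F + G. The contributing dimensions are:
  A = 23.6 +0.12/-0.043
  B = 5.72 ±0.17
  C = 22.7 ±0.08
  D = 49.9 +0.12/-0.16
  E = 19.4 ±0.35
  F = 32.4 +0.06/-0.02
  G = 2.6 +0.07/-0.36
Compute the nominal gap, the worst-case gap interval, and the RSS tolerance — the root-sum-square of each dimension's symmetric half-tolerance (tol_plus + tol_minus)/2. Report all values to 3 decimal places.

Stack each dimension's contribution:
  -A: nom -23.600 → Σnom=-23.600; wc +0.043/-0.120 → slack +0.043/-0.120; half-tol=0.081, Σhalf²=0.006642
  -B: nom -5.720 → Σnom=-29.320; wc +0.170/-0.170 → slack +0.213/-0.290; half-tol=0.170, Σhalf²=0.035542
  -C: nom -22.700 → Σnom=-52.020; wc +0.080/-0.080 → slack +0.293/-0.370; half-tol=0.080, Σhalf²=0.041942
  -D: nom -49.900 → Σnom=-101.920; wc +0.160/-0.120 → slack +0.453/-0.490; half-tol=0.140, Σhalf²=0.061542
  -E: nom -19.400 → Σnom=-121.320; wc +0.350/-0.350 → slack +0.803/-0.840; half-tol=0.350, Σhalf²=0.184042
  -F: nom -32.400 → Σnom=-153.720; wc +0.020/-0.060 → slack +0.823/-0.900; half-tol=0.040, Σhalf²=0.185642
  +G: nom +2.600 → Σnom=-151.120; wc +0.070/-0.360 → slack +0.893/-1.260; half-tol=0.215, Σhalf²=0.231867
Nominal = -151.120. Worst-case = [-151.120 - 1.260, -151.120 + 0.893] = [-152.380, -150.227]. RSS = √0.231867 = 0.482.

nominal=-151.120 wc=[-152.380,-150.227] rss=0.482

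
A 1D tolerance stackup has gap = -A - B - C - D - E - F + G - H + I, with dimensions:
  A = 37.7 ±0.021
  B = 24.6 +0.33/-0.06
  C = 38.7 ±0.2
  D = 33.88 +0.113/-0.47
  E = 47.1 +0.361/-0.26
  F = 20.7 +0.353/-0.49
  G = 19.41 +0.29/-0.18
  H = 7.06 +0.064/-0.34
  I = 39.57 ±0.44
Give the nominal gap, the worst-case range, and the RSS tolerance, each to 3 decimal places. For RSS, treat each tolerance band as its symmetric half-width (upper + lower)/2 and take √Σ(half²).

nominal=-150.760 wc=[-152.822,-148.189] rss=0.853

Stack each dimension's contribution:
  -A: nom -37.700 → Σnom=-37.700; wc +0.021/-0.021 → slack +0.021/-0.021; half-tol=0.021, Σhalf²=0.000441
  -B: nom -24.600 → Σnom=-62.300; wc +0.060/-0.330 → slack +0.081/-0.351; half-tol=0.195, Σhalf²=0.038466
  -C: nom -38.700 → Σnom=-101.000; wc +0.200/-0.200 → slack +0.281/-0.551; half-tol=0.200, Σhalf²=0.078466
  -D: nom -33.880 → Σnom=-134.880; wc +0.470/-0.113 → slack +0.751/-0.664; half-tol=0.291, Σhalf²=0.163438
  -E: nom -47.100 → Σnom=-181.980; wc +0.260/-0.361 → slack +1.011/-1.025; half-tol=0.310, Σhalf²=0.259849
  -F: nom -20.700 → Σnom=-202.680; wc +0.490/-0.353 → slack +1.501/-1.378; half-tol=0.421, Σhalf²=0.437511
  +G: nom +19.410 → Σnom=-183.270; wc +0.290/-0.180 → slack +1.791/-1.558; half-tol=0.235, Σhalf²=0.492736
  -H: nom -7.060 → Σnom=-190.330; wc +0.340/-0.064 → slack +2.131/-1.622; half-tol=0.202, Σhalf²=0.533540
  +I: nom +39.570 → Σnom=-150.760; wc +0.440/-0.440 → slack +2.571/-2.062; half-tol=0.440, Σhalf²=0.727140
Nominal = -150.760. Worst-case = [-150.760 - 2.062, -150.760 + 2.571] = [-152.822, -148.189]. RSS = √0.727140 = 0.853.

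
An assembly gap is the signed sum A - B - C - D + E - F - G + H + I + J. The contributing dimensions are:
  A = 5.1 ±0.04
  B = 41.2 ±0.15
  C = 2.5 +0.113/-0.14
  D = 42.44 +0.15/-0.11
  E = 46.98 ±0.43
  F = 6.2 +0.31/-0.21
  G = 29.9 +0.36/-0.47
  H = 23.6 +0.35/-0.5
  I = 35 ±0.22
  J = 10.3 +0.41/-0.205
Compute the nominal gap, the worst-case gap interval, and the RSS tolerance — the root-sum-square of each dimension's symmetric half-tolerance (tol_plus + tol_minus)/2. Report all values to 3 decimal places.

nominal=-1.260 wc=[-3.738,1.270] rss=0.897

Stack each dimension's contribution:
  +A: nom +5.100 → Σnom=5.100; wc +0.040/-0.040 → slack +0.040/-0.040; half-tol=0.040, Σhalf²=0.001600
  -B: nom -41.200 → Σnom=-36.100; wc +0.150/-0.150 → slack +0.190/-0.190; half-tol=0.150, Σhalf²=0.024100
  -C: nom -2.500 → Σnom=-38.600; wc +0.140/-0.113 → slack +0.330/-0.303; half-tol=0.127, Σhalf²=0.040102
  -D: nom -42.440 → Σnom=-81.040; wc +0.110/-0.150 → slack +0.440/-0.453; half-tol=0.130, Σhalf²=0.057002
  +E: nom +46.980 → Σnom=-34.060; wc +0.430/-0.430 → slack +0.870/-0.883; half-tol=0.430, Σhalf²=0.241902
  -F: nom -6.200 → Σnom=-40.260; wc +0.210/-0.310 → slack +1.080/-1.193; half-tol=0.260, Σhalf²=0.309502
  -G: nom -29.900 → Σnom=-70.160; wc +0.470/-0.360 → slack +1.550/-1.553; half-tol=0.415, Σhalf²=0.481727
  +H: nom +23.600 → Σnom=-46.560; wc +0.350/-0.500 → slack +1.900/-2.053; half-tol=0.425, Σhalf²=0.662352
  +I: nom +35.000 → Σnom=-11.560; wc +0.220/-0.220 → slack +2.120/-2.273; half-tol=0.220, Σhalf²=0.710752
  +J: nom +10.300 → Σnom=-1.260; wc +0.410/-0.205 → slack +2.530/-2.478; half-tol=0.307, Σhalf²=0.805308
Nominal = -1.260. Worst-case = [-1.260 - 2.478, -1.260 + 2.530] = [-3.738, 1.270]. RSS = √0.805308 = 0.897.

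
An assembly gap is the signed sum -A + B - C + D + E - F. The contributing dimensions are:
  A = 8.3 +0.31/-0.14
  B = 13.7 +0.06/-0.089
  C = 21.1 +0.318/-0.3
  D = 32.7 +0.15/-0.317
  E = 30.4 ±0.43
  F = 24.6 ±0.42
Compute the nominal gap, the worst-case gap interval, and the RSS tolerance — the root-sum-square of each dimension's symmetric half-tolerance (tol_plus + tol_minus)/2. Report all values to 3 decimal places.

Stack each dimension's contribution:
  -A: nom -8.300 → Σnom=-8.300; wc +0.140/-0.310 → slack +0.140/-0.310; half-tol=0.225, Σhalf²=0.050625
  +B: nom +13.700 → Σnom=5.400; wc +0.060/-0.089 → slack +0.200/-0.399; half-tol=0.074, Σhalf²=0.056175
  -C: nom -21.100 → Σnom=-15.700; wc +0.300/-0.318 → slack +0.500/-0.717; half-tol=0.309, Σhalf²=0.151656
  +D: nom +32.700 → Σnom=17.000; wc +0.150/-0.317 → slack +0.650/-1.034; half-tol=0.233, Σhalf²=0.206178
  +E: nom +30.400 → Σnom=47.400; wc +0.430/-0.430 → slack +1.080/-1.464; half-tol=0.430, Σhalf²=0.391078
  -F: nom -24.600 → Σnom=22.800; wc +0.420/-0.420 → slack +1.500/-1.884; half-tol=0.420, Σhalf²=0.567478
Nominal = 22.800. Worst-case = [22.800 - 1.884, 22.800 + 1.500] = [20.916, 24.300]. RSS = √0.567478 = 0.753.

nominal=22.800 wc=[20.916,24.300] rss=0.753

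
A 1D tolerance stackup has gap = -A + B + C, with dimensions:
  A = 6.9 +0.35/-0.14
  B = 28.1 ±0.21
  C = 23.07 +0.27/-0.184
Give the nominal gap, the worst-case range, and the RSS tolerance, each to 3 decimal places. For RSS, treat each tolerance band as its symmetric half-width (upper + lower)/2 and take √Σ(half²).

Stack each dimension's contribution:
  -A: nom -6.900 → Σnom=-6.900; wc +0.140/-0.350 → slack +0.140/-0.350; half-tol=0.245, Σhalf²=0.060025
  +B: nom +28.100 → Σnom=21.200; wc +0.210/-0.210 → slack +0.350/-0.560; half-tol=0.210, Σhalf²=0.104125
  +C: nom +23.070 → Σnom=44.270; wc +0.270/-0.184 → slack +0.620/-0.744; half-tol=0.227, Σhalf²=0.155654
Nominal = 44.270. Worst-case = [44.270 - 0.744, 44.270 + 0.620] = [43.526, 44.890]. RSS = √0.155654 = 0.395.

nominal=44.270 wc=[43.526,44.890] rss=0.395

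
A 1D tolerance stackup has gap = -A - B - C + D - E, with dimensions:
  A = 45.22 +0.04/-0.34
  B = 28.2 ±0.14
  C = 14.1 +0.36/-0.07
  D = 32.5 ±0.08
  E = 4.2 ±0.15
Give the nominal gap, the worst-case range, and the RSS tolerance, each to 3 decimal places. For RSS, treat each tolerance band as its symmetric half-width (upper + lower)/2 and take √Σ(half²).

nominal=-59.220 wc=[-59.990,-58.440] rss=0.362

Stack each dimension's contribution:
  -A: nom -45.220 → Σnom=-45.220; wc +0.340/-0.040 → slack +0.340/-0.040; half-tol=0.190, Σhalf²=0.036100
  -B: nom -28.200 → Σnom=-73.420; wc +0.140/-0.140 → slack +0.480/-0.180; half-tol=0.140, Σhalf²=0.055700
  -C: nom -14.100 → Σnom=-87.520; wc +0.070/-0.360 → slack +0.550/-0.540; half-tol=0.215, Σhalf²=0.101925
  +D: nom +32.500 → Σnom=-55.020; wc +0.080/-0.080 → slack +0.630/-0.620; half-tol=0.080, Σhalf²=0.108325
  -E: nom -4.200 → Σnom=-59.220; wc +0.150/-0.150 → slack +0.780/-0.770; half-tol=0.150, Σhalf²=0.130825
Nominal = -59.220. Worst-case = [-59.220 - 0.770, -59.220 + 0.780] = [-59.990, -58.440]. RSS = √0.130825 = 0.362.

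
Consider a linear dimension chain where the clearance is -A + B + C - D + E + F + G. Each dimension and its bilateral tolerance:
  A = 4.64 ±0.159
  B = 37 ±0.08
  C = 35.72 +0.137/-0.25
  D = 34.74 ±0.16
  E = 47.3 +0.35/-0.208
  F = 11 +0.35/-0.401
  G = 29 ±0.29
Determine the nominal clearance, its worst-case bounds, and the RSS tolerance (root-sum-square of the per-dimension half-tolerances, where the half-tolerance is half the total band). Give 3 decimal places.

nominal=120.640 wc=[119.092,122.166] rss=0.631

Stack each dimension's contribution:
  -A: nom -4.640 → Σnom=-4.640; wc +0.159/-0.159 → slack +0.159/-0.159; half-tol=0.159, Σhalf²=0.025281
  +B: nom +37.000 → Σnom=32.360; wc +0.080/-0.080 → slack +0.239/-0.239; half-tol=0.080, Σhalf²=0.031681
  +C: nom +35.720 → Σnom=68.080; wc +0.137/-0.250 → slack +0.376/-0.489; half-tol=0.194, Σhalf²=0.069123
  -D: nom -34.740 → Σnom=33.340; wc +0.160/-0.160 → slack +0.536/-0.649; half-tol=0.160, Σhalf²=0.094723
  +E: nom +47.300 → Σnom=80.640; wc +0.350/-0.208 → slack +0.886/-0.857; half-tol=0.279, Σhalf²=0.172564
  +F: nom +11.000 → Σnom=91.640; wc +0.350/-0.401 → slack +1.236/-1.258; half-tol=0.376, Σhalf²=0.313564
  +G: nom +29.000 → Σnom=120.640; wc +0.290/-0.290 → slack +1.526/-1.548; half-tol=0.290, Σhalf²=0.397664
Nominal = 120.640. Worst-case = [120.640 - 1.548, 120.640 + 1.526] = [119.092, 122.166]. RSS = √0.397664 = 0.631.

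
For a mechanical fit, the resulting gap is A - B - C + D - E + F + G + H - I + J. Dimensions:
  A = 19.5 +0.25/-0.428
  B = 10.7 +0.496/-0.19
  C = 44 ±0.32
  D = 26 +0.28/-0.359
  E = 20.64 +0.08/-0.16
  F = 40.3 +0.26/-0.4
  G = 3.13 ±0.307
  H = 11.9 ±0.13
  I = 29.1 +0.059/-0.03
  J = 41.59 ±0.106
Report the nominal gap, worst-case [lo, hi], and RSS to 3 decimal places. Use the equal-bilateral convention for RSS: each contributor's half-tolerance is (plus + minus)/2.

Stack each dimension's contribution:
  +A: nom +19.500 → Σnom=19.500; wc +0.250/-0.428 → slack +0.250/-0.428; half-tol=0.339, Σhalf²=0.114921
  -B: nom -10.700 → Σnom=8.800; wc +0.190/-0.496 → slack +0.440/-0.924; half-tol=0.343, Σhalf²=0.232570
  -C: nom -44.000 → Σnom=-35.200; wc +0.320/-0.320 → slack +0.760/-1.244; half-tol=0.320, Σhalf²=0.334970
  +D: nom +26.000 → Σnom=-9.200; wc +0.280/-0.359 → slack +1.040/-1.603; half-tol=0.320, Σhalf²=0.437050
  -E: nom -20.640 → Σnom=-29.840; wc +0.160/-0.080 → slack +1.200/-1.683; half-tol=0.120, Σhalf²=0.451450
  +F: nom +40.300 → Σnom=10.460; wc +0.260/-0.400 → slack +1.460/-2.083; half-tol=0.330, Σhalf²=0.560350
  +G: nom +3.130 → Σnom=13.590; wc +0.307/-0.307 → slack +1.767/-2.390; half-tol=0.307, Σhalf²=0.654599
  +H: nom +11.900 → Σnom=25.490; wc +0.130/-0.130 → slack +1.897/-2.520; half-tol=0.130, Σhalf²=0.671499
  -I: nom -29.100 → Σnom=-3.610; wc +0.030/-0.059 → slack +1.927/-2.579; half-tol=0.044, Σhalf²=0.673480
  +J: nom +41.590 → Σnom=37.980; wc +0.106/-0.106 → slack +2.033/-2.685; half-tol=0.106, Σhalf²=0.684716
Nominal = 37.980. Worst-case = [37.980 - 2.685, 37.980 + 2.033] = [35.295, 40.013]. RSS = √0.684716 = 0.827.

nominal=37.980 wc=[35.295,40.013] rss=0.827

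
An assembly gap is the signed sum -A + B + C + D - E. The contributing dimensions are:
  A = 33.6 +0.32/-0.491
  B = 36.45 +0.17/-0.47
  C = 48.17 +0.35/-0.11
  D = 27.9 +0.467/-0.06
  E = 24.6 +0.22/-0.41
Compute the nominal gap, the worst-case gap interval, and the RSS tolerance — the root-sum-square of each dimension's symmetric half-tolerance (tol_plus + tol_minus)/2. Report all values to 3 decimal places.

nominal=54.320 wc=[53.140,56.208] rss=0.699

Stack each dimension's contribution:
  -A: nom -33.600 → Σnom=-33.600; wc +0.491/-0.320 → slack +0.491/-0.320; half-tol=0.405, Σhalf²=0.164430
  +B: nom +36.450 → Σnom=2.850; wc +0.170/-0.470 → slack +0.661/-0.790; half-tol=0.320, Σhalf²=0.266830
  +C: nom +48.170 → Σnom=51.020; wc +0.350/-0.110 → slack +1.011/-0.900; half-tol=0.230, Σhalf²=0.319730
  +D: nom +27.900 → Σnom=78.920; wc +0.467/-0.060 → slack +1.478/-0.960; half-tol=0.264, Σhalf²=0.389162
  -E: nom -24.600 → Σnom=54.320; wc +0.410/-0.220 → slack +1.888/-1.180; half-tol=0.315, Σhalf²=0.488387
Nominal = 54.320. Worst-case = [54.320 - 1.180, 54.320 + 1.888] = [53.140, 56.208]. RSS = √0.488387 = 0.699.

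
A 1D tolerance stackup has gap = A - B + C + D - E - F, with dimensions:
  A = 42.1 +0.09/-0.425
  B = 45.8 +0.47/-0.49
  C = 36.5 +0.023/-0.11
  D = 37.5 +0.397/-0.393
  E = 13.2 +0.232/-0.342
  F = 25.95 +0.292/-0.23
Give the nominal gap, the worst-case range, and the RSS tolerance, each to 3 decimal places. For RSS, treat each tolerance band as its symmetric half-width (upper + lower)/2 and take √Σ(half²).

Stack each dimension's contribution:
  +A: nom +42.100 → Σnom=42.100; wc +0.090/-0.425 → slack +0.090/-0.425; half-tol=0.258, Σhalf²=0.066306
  -B: nom -45.800 → Σnom=-3.700; wc +0.490/-0.470 → slack +0.580/-0.895; half-tol=0.480, Σhalf²=0.296706
  +C: nom +36.500 → Σnom=32.800; wc +0.023/-0.110 → slack +0.603/-1.005; half-tol=0.067, Σhalf²=0.301129
  +D: nom +37.500 → Σnom=70.300; wc +0.397/-0.393 → slack +1.000/-1.398; half-tol=0.395, Σhalf²=0.457154
  -E: nom -13.200 → Σnom=57.100; wc +0.342/-0.232 → slack +1.342/-1.630; half-tol=0.287, Σhalf²=0.539523
  -F: nom -25.950 → Σnom=31.150; wc +0.230/-0.292 → slack +1.572/-1.922; half-tol=0.261, Σhalf²=0.607644
Nominal = 31.150. Worst-case = [31.150 - 1.922, 31.150 + 1.572] = [29.228, 32.722]. RSS = √0.607644 = 0.780.

nominal=31.150 wc=[29.228,32.722] rss=0.780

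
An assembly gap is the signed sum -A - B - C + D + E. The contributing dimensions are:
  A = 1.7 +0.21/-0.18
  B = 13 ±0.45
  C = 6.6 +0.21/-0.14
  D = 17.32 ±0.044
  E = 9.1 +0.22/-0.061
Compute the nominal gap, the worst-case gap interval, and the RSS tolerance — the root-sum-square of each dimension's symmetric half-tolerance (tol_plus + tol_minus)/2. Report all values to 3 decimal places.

Stack each dimension's contribution:
  -A: nom -1.700 → Σnom=-1.700; wc +0.180/-0.210 → slack +0.180/-0.210; half-tol=0.195, Σhalf²=0.038025
  -B: nom -13.000 → Σnom=-14.700; wc +0.450/-0.450 → slack +0.630/-0.660; half-tol=0.450, Σhalf²=0.240525
  -C: nom -6.600 → Σnom=-21.300; wc +0.140/-0.210 → slack +0.770/-0.870; half-tol=0.175, Σhalf²=0.271150
  +D: nom +17.320 → Σnom=-3.980; wc +0.044/-0.044 → slack +0.814/-0.914; half-tol=0.044, Σhalf²=0.273086
  +E: nom +9.100 → Σnom=5.120; wc +0.220/-0.061 → slack +1.034/-0.975; half-tol=0.141, Σhalf²=0.292826
Nominal = 5.120. Worst-case = [5.120 - 0.975, 5.120 + 1.034] = [4.145, 6.154]. RSS = √0.292826 = 0.541.

nominal=5.120 wc=[4.145,6.154] rss=0.541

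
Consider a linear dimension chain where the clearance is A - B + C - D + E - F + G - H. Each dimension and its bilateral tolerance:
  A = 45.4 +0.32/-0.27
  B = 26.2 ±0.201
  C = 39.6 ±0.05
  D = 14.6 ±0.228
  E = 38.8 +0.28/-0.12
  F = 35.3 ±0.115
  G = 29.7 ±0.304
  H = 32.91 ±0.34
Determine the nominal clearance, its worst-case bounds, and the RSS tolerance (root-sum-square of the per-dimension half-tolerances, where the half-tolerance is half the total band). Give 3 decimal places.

nominal=44.490 wc=[42.862,46.328] rss=0.666

Stack each dimension's contribution:
  +A: nom +45.400 → Σnom=45.400; wc +0.320/-0.270 → slack +0.320/-0.270; half-tol=0.295, Σhalf²=0.087025
  -B: nom -26.200 → Σnom=19.200; wc +0.201/-0.201 → slack +0.521/-0.471; half-tol=0.201, Σhalf²=0.127426
  +C: nom +39.600 → Σnom=58.800; wc +0.050/-0.050 → slack +0.571/-0.521; half-tol=0.050, Σhalf²=0.129926
  -D: nom -14.600 → Σnom=44.200; wc +0.228/-0.228 → slack +0.799/-0.749; half-tol=0.228, Σhalf²=0.181910
  +E: nom +38.800 → Σnom=83.000; wc +0.280/-0.120 → slack +1.079/-0.869; half-tol=0.200, Σhalf²=0.221910
  -F: nom -35.300 → Σnom=47.700; wc +0.115/-0.115 → slack +1.194/-0.984; half-tol=0.115, Σhalf²=0.235135
  +G: nom +29.700 → Σnom=77.400; wc +0.304/-0.304 → slack +1.498/-1.288; half-tol=0.304, Σhalf²=0.327551
  -H: nom -32.910 → Σnom=44.490; wc +0.340/-0.340 → slack +1.838/-1.628; half-tol=0.340, Σhalf²=0.443151
Nominal = 44.490. Worst-case = [44.490 - 1.628, 44.490 + 1.838] = [42.862, 46.328]. RSS = √0.443151 = 0.666.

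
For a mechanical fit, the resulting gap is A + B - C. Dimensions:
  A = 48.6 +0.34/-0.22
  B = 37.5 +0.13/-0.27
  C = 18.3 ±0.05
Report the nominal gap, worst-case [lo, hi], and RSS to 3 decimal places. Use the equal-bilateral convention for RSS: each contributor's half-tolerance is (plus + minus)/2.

nominal=67.800 wc=[67.260,68.320] rss=0.348

Stack each dimension's contribution:
  +A: nom +48.600 → Σnom=48.600; wc +0.340/-0.220 → slack +0.340/-0.220; half-tol=0.280, Σhalf²=0.078400
  +B: nom +37.500 → Σnom=86.100; wc +0.130/-0.270 → slack +0.470/-0.490; half-tol=0.200, Σhalf²=0.118400
  -C: nom -18.300 → Σnom=67.800; wc +0.050/-0.050 → slack +0.520/-0.540; half-tol=0.050, Σhalf²=0.120900
Nominal = 67.800. Worst-case = [67.800 - 0.540, 67.800 + 0.520] = [67.260, 68.320]. RSS = √0.120900 = 0.348.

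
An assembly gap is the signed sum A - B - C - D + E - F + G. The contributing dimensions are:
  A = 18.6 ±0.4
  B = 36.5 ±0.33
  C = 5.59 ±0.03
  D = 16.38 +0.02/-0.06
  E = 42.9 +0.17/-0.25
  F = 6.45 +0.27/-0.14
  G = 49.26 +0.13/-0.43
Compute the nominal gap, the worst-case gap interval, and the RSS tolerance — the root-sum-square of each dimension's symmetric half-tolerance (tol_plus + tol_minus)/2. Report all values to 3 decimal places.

nominal=45.840 wc=[44.110,47.100] rss=0.660

Stack each dimension's contribution:
  +A: nom +18.600 → Σnom=18.600; wc +0.400/-0.400 → slack +0.400/-0.400; half-tol=0.400, Σhalf²=0.160000
  -B: nom -36.500 → Σnom=-17.900; wc +0.330/-0.330 → slack +0.730/-0.730; half-tol=0.330, Σhalf²=0.268900
  -C: nom -5.590 → Σnom=-23.490; wc +0.030/-0.030 → slack +0.760/-0.760; half-tol=0.030, Σhalf²=0.269800
  -D: nom -16.380 → Σnom=-39.870; wc +0.060/-0.020 → slack +0.820/-0.780; half-tol=0.040, Σhalf²=0.271400
  +E: nom +42.900 → Σnom=3.030; wc +0.170/-0.250 → slack +0.990/-1.030; half-tol=0.210, Σhalf²=0.315500
  -F: nom -6.450 → Σnom=-3.420; wc +0.140/-0.270 → slack +1.130/-1.300; half-tol=0.205, Σhalf²=0.357525
  +G: nom +49.260 → Σnom=45.840; wc +0.130/-0.430 → slack +1.260/-1.730; half-tol=0.280, Σhalf²=0.435925
Nominal = 45.840. Worst-case = [45.840 - 1.730, 45.840 + 1.260] = [44.110, 47.100]. RSS = √0.435925 = 0.660.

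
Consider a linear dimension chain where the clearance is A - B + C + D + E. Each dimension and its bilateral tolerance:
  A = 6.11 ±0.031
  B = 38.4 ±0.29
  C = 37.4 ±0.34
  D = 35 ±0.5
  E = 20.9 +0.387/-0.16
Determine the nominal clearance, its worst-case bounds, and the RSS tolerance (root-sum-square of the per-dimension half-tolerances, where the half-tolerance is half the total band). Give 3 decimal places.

nominal=61.010 wc=[59.689,62.558] rss=0.725

Stack each dimension's contribution:
  +A: nom +6.110 → Σnom=6.110; wc +0.031/-0.031 → slack +0.031/-0.031; half-tol=0.031, Σhalf²=0.000961
  -B: nom -38.400 → Σnom=-32.290; wc +0.290/-0.290 → slack +0.321/-0.321; half-tol=0.290, Σhalf²=0.085061
  +C: nom +37.400 → Σnom=5.110; wc +0.340/-0.340 → slack +0.661/-0.661; half-tol=0.340, Σhalf²=0.200661
  +D: nom +35.000 → Σnom=40.110; wc +0.500/-0.500 → slack +1.161/-1.161; half-tol=0.500, Σhalf²=0.450661
  +E: nom +20.900 → Σnom=61.010; wc +0.387/-0.160 → slack +1.548/-1.321; half-tol=0.274, Σhalf²=0.525463
Nominal = 61.010. Worst-case = [61.010 - 1.321, 61.010 + 1.548] = [59.689, 62.558]. RSS = √0.525463 = 0.725.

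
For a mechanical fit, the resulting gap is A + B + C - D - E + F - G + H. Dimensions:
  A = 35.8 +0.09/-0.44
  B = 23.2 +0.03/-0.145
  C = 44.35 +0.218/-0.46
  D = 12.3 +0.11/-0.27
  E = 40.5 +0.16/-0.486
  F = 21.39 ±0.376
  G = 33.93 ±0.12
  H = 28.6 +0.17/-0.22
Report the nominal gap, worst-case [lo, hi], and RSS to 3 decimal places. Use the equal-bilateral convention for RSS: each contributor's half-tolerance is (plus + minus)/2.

Stack each dimension's contribution:
  +A: nom +35.800 → Σnom=35.800; wc +0.090/-0.440 → slack +0.090/-0.440; half-tol=0.265, Σhalf²=0.070225
  +B: nom +23.200 → Σnom=59.000; wc +0.030/-0.145 → slack +0.120/-0.585; half-tol=0.087, Σhalf²=0.077881
  +C: nom +44.350 → Σnom=103.350; wc +0.218/-0.460 → slack +0.338/-1.045; half-tol=0.339, Σhalf²=0.192802
  -D: nom -12.300 → Σnom=91.050; wc +0.270/-0.110 → slack +0.608/-1.155; half-tol=0.190, Σhalf²=0.228902
  -E: nom -40.500 → Σnom=50.550; wc +0.486/-0.160 → slack +1.094/-1.315; half-tol=0.323, Σhalf²=0.333231
  +F: nom +21.390 → Σnom=71.940; wc +0.376/-0.376 → slack +1.470/-1.691; half-tol=0.376, Σhalf²=0.474607
  -G: nom -33.930 → Σnom=38.010; wc +0.120/-0.120 → slack +1.590/-1.811; half-tol=0.120, Σhalf²=0.489007
  +H: nom +28.600 → Σnom=66.610; wc +0.170/-0.220 → slack +1.760/-2.031; half-tol=0.195, Σhalf²=0.527032
Nominal = 66.610. Worst-case = [66.610 - 2.031, 66.610 + 1.760] = [64.579, 68.370]. RSS = √0.527032 = 0.726.

nominal=66.610 wc=[64.579,68.370] rss=0.726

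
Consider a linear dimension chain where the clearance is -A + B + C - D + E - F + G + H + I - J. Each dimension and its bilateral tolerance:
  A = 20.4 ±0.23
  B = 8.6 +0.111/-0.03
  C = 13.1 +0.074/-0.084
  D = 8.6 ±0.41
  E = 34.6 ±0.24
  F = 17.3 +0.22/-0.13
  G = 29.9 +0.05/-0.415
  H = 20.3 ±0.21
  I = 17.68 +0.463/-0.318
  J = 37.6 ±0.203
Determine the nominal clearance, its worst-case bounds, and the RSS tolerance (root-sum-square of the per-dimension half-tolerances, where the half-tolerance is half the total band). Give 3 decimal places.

Stack each dimension's contribution:
  -A: nom -20.400 → Σnom=-20.400; wc +0.230/-0.230 → slack +0.230/-0.230; half-tol=0.230, Σhalf²=0.052900
  +B: nom +8.600 → Σnom=-11.800; wc +0.111/-0.030 → slack +0.341/-0.260; half-tol=0.071, Σhalf²=0.057870
  +C: nom +13.100 → Σnom=1.300; wc +0.074/-0.084 → slack +0.415/-0.344; half-tol=0.079, Σhalf²=0.064111
  -D: nom -8.600 → Σnom=-7.300; wc +0.410/-0.410 → slack +0.825/-0.754; half-tol=0.410, Σhalf²=0.232211
  +E: nom +34.600 → Σnom=27.300; wc +0.240/-0.240 → slack +1.065/-0.994; half-tol=0.240, Σhalf²=0.289811
  -F: nom -17.300 → Σnom=10.000; wc +0.130/-0.220 → slack +1.195/-1.214; half-tol=0.175, Σhalf²=0.320436
  +G: nom +29.900 → Σnom=39.900; wc +0.050/-0.415 → slack +1.245/-1.629; half-tol=0.232, Σhalf²=0.374492
  +H: nom +20.300 → Σnom=60.200; wc +0.210/-0.210 → slack +1.455/-1.839; half-tol=0.210, Σhalf²=0.418592
  +I: nom +17.680 → Σnom=77.880; wc +0.463/-0.318 → slack +1.918/-2.157; half-tol=0.391, Σhalf²=0.571083
  -J: nom -37.600 → Σnom=40.280; wc +0.203/-0.203 → slack +2.121/-2.360; half-tol=0.203, Σhalf²=0.612292
Nominal = 40.280. Worst-case = [40.280 - 2.360, 40.280 + 2.121] = [37.920, 42.401]. RSS = √0.612292 = 0.782.

nominal=40.280 wc=[37.920,42.401] rss=0.782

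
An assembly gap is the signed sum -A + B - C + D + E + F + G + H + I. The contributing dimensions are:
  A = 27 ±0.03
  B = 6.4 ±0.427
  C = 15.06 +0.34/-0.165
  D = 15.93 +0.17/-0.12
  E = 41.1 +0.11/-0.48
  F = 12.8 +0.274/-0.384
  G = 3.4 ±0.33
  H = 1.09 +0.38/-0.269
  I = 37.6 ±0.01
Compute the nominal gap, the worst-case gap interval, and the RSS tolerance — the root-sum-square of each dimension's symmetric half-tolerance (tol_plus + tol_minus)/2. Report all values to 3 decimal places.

nominal=76.260 wc=[73.870,78.156] rss=0.823

Stack each dimension's contribution:
  -A: nom -27.000 → Σnom=-27.000; wc +0.030/-0.030 → slack +0.030/-0.030; half-tol=0.030, Σhalf²=0.000900
  +B: nom +6.400 → Σnom=-20.600; wc +0.427/-0.427 → slack +0.457/-0.457; half-tol=0.427, Σhalf²=0.183229
  -C: nom -15.060 → Σnom=-35.660; wc +0.165/-0.340 → slack +0.622/-0.797; half-tol=0.253, Σhalf²=0.246985
  +D: nom +15.930 → Σnom=-19.730; wc +0.170/-0.120 → slack +0.792/-0.917; half-tol=0.145, Σhalf²=0.268010
  +E: nom +41.100 → Σnom=21.370; wc +0.110/-0.480 → slack +0.902/-1.397; half-tol=0.295, Σhalf²=0.355035
  +F: nom +12.800 → Σnom=34.170; wc +0.274/-0.384 → slack +1.176/-1.781; half-tol=0.329, Σhalf²=0.463276
  +G: nom +3.400 → Σnom=37.570; wc +0.330/-0.330 → slack +1.506/-2.111; half-tol=0.330, Σhalf²=0.572176
  +H: nom +1.090 → Σnom=38.660; wc +0.380/-0.269 → slack +1.886/-2.380; half-tol=0.325, Σhalf²=0.677477
  +I: nom +37.600 → Σnom=76.260; wc +0.010/-0.010 → slack +1.896/-2.390; half-tol=0.010, Σhalf²=0.677577
Nominal = 76.260. Worst-case = [76.260 - 2.390, 76.260 + 1.896] = [73.870, 78.156]. RSS = √0.677577 = 0.823.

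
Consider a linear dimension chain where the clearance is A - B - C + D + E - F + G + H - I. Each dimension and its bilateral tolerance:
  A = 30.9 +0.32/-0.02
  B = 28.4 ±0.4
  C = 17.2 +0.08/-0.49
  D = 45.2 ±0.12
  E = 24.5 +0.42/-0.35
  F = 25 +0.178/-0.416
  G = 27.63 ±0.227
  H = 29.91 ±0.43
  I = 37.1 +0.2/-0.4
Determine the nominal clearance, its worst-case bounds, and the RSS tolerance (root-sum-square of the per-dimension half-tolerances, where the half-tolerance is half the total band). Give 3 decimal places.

Stack each dimension's contribution:
  +A: nom +30.900 → Σnom=30.900; wc +0.320/-0.020 → slack +0.320/-0.020; half-tol=0.170, Σhalf²=0.028900
  -B: nom -28.400 → Σnom=2.500; wc +0.400/-0.400 → slack +0.720/-0.420; half-tol=0.400, Σhalf²=0.188900
  -C: nom -17.200 → Σnom=-14.700; wc +0.490/-0.080 → slack +1.210/-0.500; half-tol=0.285, Σhalf²=0.270125
  +D: nom +45.200 → Σnom=30.500; wc +0.120/-0.120 → slack +1.330/-0.620; half-tol=0.120, Σhalf²=0.284525
  +E: nom +24.500 → Σnom=55.000; wc +0.420/-0.350 → slack +1.750/-0.970; half-tol=0.385, Σhalf²=0.432750
  -F: nom -25.000 → Σnom=30.000; wc +0.416/-0.178 → slack +2.166/-1.148; half-tol=0.297, Σhalf²=0.520959
  +G: nom +27.630 → Σnom=57.630; wc +0.227/-0.227 → slack +2.393/-1.375; half-tol=0.227, Σhalf²=0.572488
  +H: nom +29.910 → Σnom=87.540; wc +0.430/-0.430 → slack +2.823/-1.805; half-tol=0.430, Σhalf²=0.757388
  -I: nom -37.100 → Σnom=50.440; wc +0.400/-0.200 → slack +3.223/-2.005; half-tol=0.300, Σhalf²=0.847388
Nominal = 50.440. Worst-case = [50.440 - 2.005, 50.440 + 3.223] = [48.435, 53.663]. RSS = √0.847388 = 0.921.

nominal=50.440 wc=[48.435,53.663] rss=0.921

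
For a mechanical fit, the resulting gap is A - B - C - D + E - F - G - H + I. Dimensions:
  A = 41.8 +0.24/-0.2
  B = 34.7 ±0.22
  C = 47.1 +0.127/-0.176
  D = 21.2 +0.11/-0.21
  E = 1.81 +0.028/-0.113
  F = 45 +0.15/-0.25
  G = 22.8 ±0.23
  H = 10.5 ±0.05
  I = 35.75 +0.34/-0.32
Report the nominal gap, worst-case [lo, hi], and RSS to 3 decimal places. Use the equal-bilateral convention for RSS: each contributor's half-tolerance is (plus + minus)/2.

nominal=-101.940 wc=[-103.460,-100.196] rss=0.596

Stack each dimension's contribution:
  +A: nom +41.800 → Σnom=41.800; wc +0.240/-0.200 → slack +0.240/-0.200; half-tol=0.220, Σhalf²=0.048400
  -B: nom -34.700 → Σnom=7.100; wc +0.220/-0.220 → slack +0.460/-0.420; half-tol=0.220, Σhalf²=0.096800
  -C: nom -47.100 → Σnom=-40.000; wc +0.176/-0.127 → slack +0.636/-0.547; half-tol=0.151, Σhalf²=0.119752
  -D: nom -21.200 → Σnom=-61.200; wc +0.210/-0.110 → slack +0.846/-0.657; half-tol=0.160, Σhalf²=0.145352
  +E: nom +1.810 → Σnom=-59.390; wc +0.028/-0.113 → slack +0.874/-0.770; half-tol=0.071, Σhalf²=0.150323
  -F: nom -45.000 → Σnom=-104.390; wc +0.250/-0.150 → slack +1.124/-0.920; half-tol=0.200, Σhalf²=0.190323
  -G: nom -22.800 → Σnom=-127.190; wc +0.230/-0.230 → slack +1.354/-1.150; half-tol=0.230, Σhalf²=0.243223
  -H: nom -10.500 → Σnom=-137.690; wc +0.050/-0.050 → slack +1.404/-1.200; half-tol=0.050, Σhalf²=0.245723
  +I: nom +35.750 → Σnom=-101.940; wc +0.340/-0.320 → slack +1.744/-1.520; half-tol=0.330, Σhalf²=0.354623
Nominal = -101.940. Worst-case = [-101.940 - 1.520, -101.940 + 1.744] = [-103.460, -100.196]. RSS = √0.354623 = 0.596.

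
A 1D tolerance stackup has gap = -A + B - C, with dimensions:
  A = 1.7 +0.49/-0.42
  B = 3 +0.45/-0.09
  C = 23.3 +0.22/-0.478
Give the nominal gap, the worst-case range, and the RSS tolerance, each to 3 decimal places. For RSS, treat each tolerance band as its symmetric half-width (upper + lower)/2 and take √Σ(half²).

nominal=-22.000 wc=[-22.800,-20.652] rss=0.634

Stack each dimension's contribution:
  -A: nom -1.700 → Σnom=-1.700; wc +0.420/-0.490 → slack +0.420/-0.490; half-tol=0.455, Σhalf²=0.207025
  +B: nom +3.000 → Σnom=1.300; wc +0.450/-0.090 → slack +0.870/-0.580; half-tol=0.270, Σhalf²=0.279925
  -C: nom -23.300 → Σnom=-22.000; wc +0.478/-0.220 → slack +1.348/-0.800; half-tol=0.349, Σhalf²=0.401726
Nominal = -22.000. Worst-case = [-22.000 - 0.800, -22.000 + 1.348] = [-22.800, -20.652]. RSS = √0.401726 = 0.634.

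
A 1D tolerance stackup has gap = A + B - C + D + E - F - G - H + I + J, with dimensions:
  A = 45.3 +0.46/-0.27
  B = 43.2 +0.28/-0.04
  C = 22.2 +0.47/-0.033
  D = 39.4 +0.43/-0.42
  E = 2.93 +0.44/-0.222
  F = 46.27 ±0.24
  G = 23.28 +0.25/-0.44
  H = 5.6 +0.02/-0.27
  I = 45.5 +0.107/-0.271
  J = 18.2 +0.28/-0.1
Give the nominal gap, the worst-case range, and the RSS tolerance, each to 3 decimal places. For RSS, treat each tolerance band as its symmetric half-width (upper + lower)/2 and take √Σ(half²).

nominal=97.180 wc=[94.877,100.160] rss=0.884

Stack each dimension's contribution:
  +A: nom +45.300 → Σnom=45.300; wc +0.460/-0.270 → slack +0.460/-0.270; half-tol=0.365, Σhalf²=0.133225
  +B: nom +43.200 → Σnom=88.500; wc +0.280/-0.040 → slack +0.740/-0.310; half-tol=0.160, Σhalf²=0.158825
  -C: nom -22.200 → Σnom=66.300; wc +0.033/-0.470 → slack +0.773/-0.780; half-tol=0.252, Σhalf²=0.222077
  +D: nom +39.400 → Σnom=105.700; wc +0.430/-0.420 → slack +1.203/-1.200; half-tol=0.425, Σhalf²=0.402702
  +E: nom +2.930 → Σnom=108.630; wc +0.440/-0.222 → slack +1.643/-1.422; half-tol=0.331, Σhalf²=0.512263
  -F: nom -46.270 → Σnom=62.360; wc +0.240/-0.240 → slack +1.883/-1.662; half-tol=0.240, Σhalf²=0.569863
  -G: nom -23.280 → Σnom=39.080; wc +0.440/-0.250 → slack +2.323/-1.912; half-tol=0.345, Σhalf²=0.688888
  -H: nom -5.600 → Σnom=33.480; wc +0.270/-0.020 → slack +2.593/-1.932; half-tol=0.145, Σhalf²=0.709913
  +I: nom +45.500 → Σnom=78.980; wc +0.107/-0.271 → slack +2.700/-2.203; half-tol=0.189, Σhalf²=0.745634
  +J: nom +18.200 → Σnom=97.180; wc +0.280/-0.100 → slack +2.980/-2.303; half-tol=0.190, Σhalf²=0.781734
Nominal = 97.180. Worst-case = [97.180 - 2.303, 97.180 + 2.980] = [94.877, 100.160]. RSS = √0.781734 = 0.884.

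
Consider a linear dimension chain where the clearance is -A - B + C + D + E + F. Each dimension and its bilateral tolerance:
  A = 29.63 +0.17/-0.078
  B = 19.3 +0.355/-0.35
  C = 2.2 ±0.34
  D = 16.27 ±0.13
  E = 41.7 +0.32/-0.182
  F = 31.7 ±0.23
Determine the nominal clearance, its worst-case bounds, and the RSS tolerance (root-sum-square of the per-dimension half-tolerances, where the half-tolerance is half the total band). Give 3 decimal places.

Stack each dimension's contribution:
  -A: nom -29.630 → Σnom=-29.630; wc +0.078/-0.170 → slack +0.078/-0.170; half-tol=0.124, Σhalf²=0.015376
  -B: nom -19.300 → Σnom=-48.930; wc +0.350/-0.355 → slack +0.428/-0.525; half-tol=0.352, Σhalf²=0.139632
  +C: nom +2.200 → Σnom=-46.730; wc +0.340/-0.340 → slack +0.768/-0.865; half-tol=0.340, Σhalf²=0.255232
  +D: nom +16.270 → Σnom=-30.460; wc +0.130/-0.130 → slack +0.898/-0.995; half-tol=0.130, Σhalf²=0.272132
  +E: nom +41.700 → Σnom=11.240; wc +0.320/-0.182 → slack +1.218/-1.177; half-tol=0.251, Σhalf²=0.335133
  +F: nom +31.700 → Σnom=42.940; wc +0.230/-0.230 → slack +1.448/-1.407; half-tol=0.230, Σhalf²=0.388033
Nominal = 42.940. Worst-case = [42.940 - 1.407, 42.940 + 1.448] = [41.533, 44.388]. RSS = √0.388033 = 0.623.

nominal=42.940 wc=[41.533,44.388] rss=0.623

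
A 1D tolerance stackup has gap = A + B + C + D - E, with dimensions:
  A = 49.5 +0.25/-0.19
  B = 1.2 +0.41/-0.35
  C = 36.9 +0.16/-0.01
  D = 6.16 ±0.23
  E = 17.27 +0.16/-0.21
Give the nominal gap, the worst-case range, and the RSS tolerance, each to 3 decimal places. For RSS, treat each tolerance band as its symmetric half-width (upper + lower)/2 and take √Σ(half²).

nominal=76.490 wc=[75.550,77.750] rss=0.536

Stack each dimension's contribution:
  +A: nom +49.500 → Σnom=49.500; wc +0.250/-0.190 → slack +0.250/-0.190; half-tol=0.220, Σhalf²=0.048400
  +B: nom +1.200 → Σnom=50.700; wc +0.410/-0.350 → slack +0.660/-0.540; half-tol=0.380, Σhalf²=0.192800
  +C: nom +36.900 → Σnom=87.600; wc +0.160/-0.010 → slack +0.820/-0.550; half-tol=0.085, Σhalf²=0.200025
  +D: nom +6.160 → Σnom=93.760; wc +0.230/-0.230 → slack +1.050/-0.780; half-tol=0.230, Σhalf²=0.252925
  -E: nom -17.270 → Σnom=76.490; wc +0.210/-0.160 → slack +1.260/-0.940; half-tol=0.185, Σhalf²=0.287150
Nominal = 76.490. Worst-case = [76.490 - 0.940, 76.490 + 1.260] = [75.550, 77.750]. RSS = √0.287150 = 0.536.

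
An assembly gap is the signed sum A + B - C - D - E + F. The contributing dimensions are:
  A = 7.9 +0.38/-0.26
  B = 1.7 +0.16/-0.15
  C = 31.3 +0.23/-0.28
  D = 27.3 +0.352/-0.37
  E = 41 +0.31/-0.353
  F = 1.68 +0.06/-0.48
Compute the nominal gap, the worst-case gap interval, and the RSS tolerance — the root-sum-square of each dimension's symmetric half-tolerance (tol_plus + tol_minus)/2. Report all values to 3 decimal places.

nominal=-88.320 wc=[-90.102,-86.717] rss=0.710

Stack each dimension's contribution:
  +A: nom +7.900 → Σnom=7.900; wc +0.380/-0.260 → slack +0.380/-0.260; half-tol=0.320, Σhalf²=0.102400
  +B: nom +1.700 → Σnom=9.600; wc +0.160/-0.150 → slack +0.540/-0.410; half-tol=0.155, Σhalf²=0.126425
  -C: nom -31.300 → Σnom=-21.700; wc +0.280/-0.230 → slack +0.820/-0.640; half-tol=0.255, Σhalf²=0.191450
  -D: nom -27.300 → Σnom=-49.000; wc +0.370/-0.352 → slack +1.190/-0.992; half-tol=0.361, Σhalf²=0.321771
  -E: nom -41.000 → Σnom=-90.000; wc +0.353/-0.310 → slack +1.543/-1.302; half-tol=0.332, Σhalf²=0.431663
  +F: nom +1.680 → Σnom=-88.320; wc +0.060/-0.480 → slack +1.603/-1.782; half-tol=0.270, Σhalf²=0.504563
Nominal = -88.320. Worst-case = [-88.320 - 1.782, -88.320 + 1.603] = [-90.102, -86.717]. RSS = √0.504563 = 0.710.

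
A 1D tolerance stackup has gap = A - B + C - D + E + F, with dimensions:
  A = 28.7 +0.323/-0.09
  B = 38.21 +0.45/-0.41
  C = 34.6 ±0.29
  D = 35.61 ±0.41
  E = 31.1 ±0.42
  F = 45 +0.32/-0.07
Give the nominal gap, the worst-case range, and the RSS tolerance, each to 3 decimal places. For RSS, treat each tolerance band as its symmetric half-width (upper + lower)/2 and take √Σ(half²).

Stack each dimension's contribution:
  +A: nom +28.700 → Σnom=28.700; wc +0.323/-0.090 → slack +0.323/-0.090; half-tol=0.207, Σhalf²=0.042642
  -B: nom -38.210 → Σnom=-9.510; wc +0.410/-0.450 → slack +0.733/-0.540; half-tol=0.430, Σhalf²=0.227542
  +C: nom +34.600 → Σnom=25.090; wc +0.290/-0.290 → slack +1.023/-0.830; half-tol=0.290, Σhalf²=0.311642
  -D: nom -35.610 → Σnom=-10.520; wc +0.410/-0.410 → slack +1.433/-1.240; half-tol=0.410, Σhalf²=0.479742
  +E: nom +31.100 → Σnom=20.580; wc +0.420/-0.420 → slack +1.853/-1.660; half-tol=0.420, Σhalf²=0.656142
  +F: nom +45.000 → Σnom=65.580; wc +0.320/-0.070 → slack +2.173/-1.730; half-tol=0.195, Σhalf²=0.694167
Nominal = 65.580. Worst-case = [65.580 - 1.730, 65.580 + 2.173] = [63.850, 67.753]. RSS = √0.694167 = 0.833.

nominal=65.580 wc=[63.850,67.753] rss=0.833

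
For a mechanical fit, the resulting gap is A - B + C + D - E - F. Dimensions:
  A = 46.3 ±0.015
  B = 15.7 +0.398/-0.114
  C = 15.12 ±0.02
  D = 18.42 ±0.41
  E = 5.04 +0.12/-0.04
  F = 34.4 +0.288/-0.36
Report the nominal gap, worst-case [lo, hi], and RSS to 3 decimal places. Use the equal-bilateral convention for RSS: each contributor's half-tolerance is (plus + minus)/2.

nominal=24.700 wc=[23.449,25.659] rss=0.588

Stack each dimension's contribution:
  +A: nom +46.300 → Σnom=46.300; wc +0.015/-0.015 → slack +0.015/-0.015; half-tol=0.015, Σhalf²=0.000225
  -B: nom -15.700 → Σnom=30.600; wc +0.114/-0.398 → slack +0.129/-0.413; half-tol=0.256, Σhalf²=0.065761
  +C: nom +15.120 → Σnom=45.720; wc +0.020/-0.020 → slack +0.149/-0.433; half-tol=0.020, Σhalf²=0.066161
  +D: nom +18.420 → Σnom=64.140; wc +0.410/-0.410 → slack +0.559/-0.843; half-tol=0.410, Σhalf²=0.234261
  -E: nom -5.040 → Σnom=59.100; wc +0.040/-0.120 → slack +0.599/-0.963; half-tol=0.080, Σhalf²=0.240661
  -F: nom -34.400 → Σnom=24.700; wc +0.360/-0.288 → slack +0.959/-1.251; half-tol=0.324, Σhalf²=0.345637
Nominal = 24.700. Worst-case = [24.700 - 1.251, 24.700 + 0.959] = [23.449, 25.659]. RSS = √0.345637 = 0.588.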